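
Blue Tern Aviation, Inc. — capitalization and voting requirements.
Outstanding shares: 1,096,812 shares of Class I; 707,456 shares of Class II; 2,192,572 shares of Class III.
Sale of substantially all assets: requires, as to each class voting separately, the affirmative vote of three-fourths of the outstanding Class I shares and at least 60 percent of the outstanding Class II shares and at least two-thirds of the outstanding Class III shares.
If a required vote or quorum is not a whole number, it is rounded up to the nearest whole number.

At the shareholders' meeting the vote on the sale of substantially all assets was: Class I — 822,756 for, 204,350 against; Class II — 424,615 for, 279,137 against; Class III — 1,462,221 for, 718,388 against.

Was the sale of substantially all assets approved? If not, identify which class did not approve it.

Class I: 3/4 of 1096812 = 822609; 822,609 required, 822,756 in favor — approved.
Class II: 3/5 of 707456 = 424473.60, rounded up to 424474; 424,474 required, 424,615 in favor — approved.
Class III: 2/3 of 2192572 = 1461714.67, rounded up to 1461715; 1,461,715 required, 1,462,221 in favor — approved.

Approved — every class gave the required vote.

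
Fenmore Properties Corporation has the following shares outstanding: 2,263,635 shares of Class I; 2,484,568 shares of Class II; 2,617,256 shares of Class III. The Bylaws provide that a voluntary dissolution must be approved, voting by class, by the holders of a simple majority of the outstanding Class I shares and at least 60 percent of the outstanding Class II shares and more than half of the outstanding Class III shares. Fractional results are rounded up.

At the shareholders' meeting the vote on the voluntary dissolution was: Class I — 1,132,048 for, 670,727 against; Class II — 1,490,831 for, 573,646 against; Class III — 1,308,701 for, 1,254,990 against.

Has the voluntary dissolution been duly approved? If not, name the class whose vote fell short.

Approved — every class gave the required vote.

Class I: a majority of 2263635 is 1131818; 1,131,818 required, 1,132,048 in favor — approved.
Class II: 3/5 of 2484568 = 1490740.80, rounded up to 1490741; 1,490,741 required, 1,490,831 in favor — approved.
Class III: a majority of 2617256 is 1308629; 1,308,629 required, 1,308,701 in favor — approved.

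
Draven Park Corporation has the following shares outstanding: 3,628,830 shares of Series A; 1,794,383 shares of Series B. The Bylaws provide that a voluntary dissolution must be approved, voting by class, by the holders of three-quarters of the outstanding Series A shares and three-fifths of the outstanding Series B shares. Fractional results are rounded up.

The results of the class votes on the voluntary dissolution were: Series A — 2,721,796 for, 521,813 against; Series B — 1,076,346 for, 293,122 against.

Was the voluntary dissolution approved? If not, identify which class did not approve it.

Not approved — the Series B shares did not give the required vote.

Series A: 3/4 of 3628830 = 2721622.50, rounded up to 2721623; 2,721,623 required, 2,721,796 in favor — approved.
Series B: 3/5 of 1794383 = 1076629.80, rounded up to 1076630; 1,076,630 required, 1,076,346 in favor — not approved.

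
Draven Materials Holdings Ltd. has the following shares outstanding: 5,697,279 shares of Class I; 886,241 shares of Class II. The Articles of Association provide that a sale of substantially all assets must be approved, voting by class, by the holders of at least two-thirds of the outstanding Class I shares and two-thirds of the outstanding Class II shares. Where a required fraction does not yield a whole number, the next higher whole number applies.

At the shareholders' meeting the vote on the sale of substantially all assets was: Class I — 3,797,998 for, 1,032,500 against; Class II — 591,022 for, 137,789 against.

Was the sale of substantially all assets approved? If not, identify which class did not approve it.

Not approved — the Class I shares did not give the required vote.

Class I: 2/3 of 5697279 = 3798186; 3,798,186 required, 3,797,998 in favor — not approved.
Class II: 2/3 of 886241 = 590827.33, rounded up to 590828; 590,828 required, 591,022 in favor — approved.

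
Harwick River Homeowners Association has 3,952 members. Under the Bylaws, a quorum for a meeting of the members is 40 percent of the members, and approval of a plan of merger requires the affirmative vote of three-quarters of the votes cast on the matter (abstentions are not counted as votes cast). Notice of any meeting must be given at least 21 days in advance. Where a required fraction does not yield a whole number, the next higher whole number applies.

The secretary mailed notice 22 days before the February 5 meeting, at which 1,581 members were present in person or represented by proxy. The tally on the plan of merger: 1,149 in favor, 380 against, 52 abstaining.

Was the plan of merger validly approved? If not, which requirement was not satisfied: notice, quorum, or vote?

Notice: 22 days given; 21 required. Satisfied.
Quorum: 40% of 3,952 = 1,580.80, rounded up to 1,581; 1,581 present. Satisfied.
Vote: requires three-fourths of the votes cast (1,581 − 52 abstaining = 1,529); 3/4 of 1529 = 1146.75, rounded up to 1147, so 1,147 needed; 1,149 in favor. Satisfied.

Valid — all requirements satisfied.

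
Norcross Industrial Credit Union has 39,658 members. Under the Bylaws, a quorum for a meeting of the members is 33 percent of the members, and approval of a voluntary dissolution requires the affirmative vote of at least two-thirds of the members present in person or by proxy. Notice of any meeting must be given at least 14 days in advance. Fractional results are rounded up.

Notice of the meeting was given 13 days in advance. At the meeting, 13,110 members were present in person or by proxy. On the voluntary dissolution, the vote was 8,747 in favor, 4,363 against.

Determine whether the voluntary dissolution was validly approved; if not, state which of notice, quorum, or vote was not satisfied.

Notice: 13 days given; 14 required. Not satisfied.
Quorum: 33% of 39,658 = 13,087.14, rounded up to 13,088; 13,110 present. Satisfied.
Vote: requires two-thirds of those present (13,110); 2/3 of 13110 = 8740, so 8,740 needed; 8,747 in favor. Satisfied.

Invalid — notice requirement not satisfied.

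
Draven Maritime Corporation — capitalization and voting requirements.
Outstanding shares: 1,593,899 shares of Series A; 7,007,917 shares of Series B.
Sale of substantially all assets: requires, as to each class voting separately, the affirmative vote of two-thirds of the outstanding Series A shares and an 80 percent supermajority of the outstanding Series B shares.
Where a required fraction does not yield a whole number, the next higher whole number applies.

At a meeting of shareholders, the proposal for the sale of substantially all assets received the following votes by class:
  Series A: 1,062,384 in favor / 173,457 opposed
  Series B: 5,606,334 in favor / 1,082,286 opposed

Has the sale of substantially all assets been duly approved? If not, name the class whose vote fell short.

Series A: 2/3 of 1593899 = 1062599.33, rounded up to 1062600; 1,062,600 required, 1,062,384 in favor — not approved.
Series B: 4/5 of 7007917 = 5606333.60, rounded up to 5606334; 5,606,334 required, 5,606,334 in favor — approved.

Not approved — the Series A shares did not give the required vote.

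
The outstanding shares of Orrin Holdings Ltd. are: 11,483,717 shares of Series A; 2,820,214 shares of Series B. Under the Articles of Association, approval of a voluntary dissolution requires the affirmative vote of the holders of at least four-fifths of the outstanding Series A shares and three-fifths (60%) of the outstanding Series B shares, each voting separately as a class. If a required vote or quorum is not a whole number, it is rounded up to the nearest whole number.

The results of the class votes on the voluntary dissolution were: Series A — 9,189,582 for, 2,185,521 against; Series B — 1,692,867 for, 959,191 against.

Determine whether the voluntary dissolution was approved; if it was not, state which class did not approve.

Approved — every class gave the required vote.

Series A: 4/5 of 11483717 = 9186973.60, rounded up to 9186974; 9,186,974 required, 9,189,582 in favor — approved.
Series B: 3/5 of 2820214 = 1692128.40, rounded up to 1692129; 1,692,129 required, 1,692,867 in favor — approved.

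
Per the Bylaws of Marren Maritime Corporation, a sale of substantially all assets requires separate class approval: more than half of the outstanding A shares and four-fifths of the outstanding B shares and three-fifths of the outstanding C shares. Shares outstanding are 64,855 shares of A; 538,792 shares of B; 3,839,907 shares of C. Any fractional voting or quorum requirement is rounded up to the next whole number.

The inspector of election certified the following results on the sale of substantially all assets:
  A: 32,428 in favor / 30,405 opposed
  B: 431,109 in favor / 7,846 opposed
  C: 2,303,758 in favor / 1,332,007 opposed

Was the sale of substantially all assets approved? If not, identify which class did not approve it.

A: a majority of 64855 is 32428; 32,428 required, 32,428 in favor — approved.
B: 4/5 of 538792 = 431033.60, rounded up to 431034; 431,034 required, 431,109 in favor — approved.
C: 3/5 of 3839907 = 2303944.20, rounded up to 2303945; 2,303,945 required, 2,303,758 in favor — not approved.

Not approved — the C shares did not give the required vote.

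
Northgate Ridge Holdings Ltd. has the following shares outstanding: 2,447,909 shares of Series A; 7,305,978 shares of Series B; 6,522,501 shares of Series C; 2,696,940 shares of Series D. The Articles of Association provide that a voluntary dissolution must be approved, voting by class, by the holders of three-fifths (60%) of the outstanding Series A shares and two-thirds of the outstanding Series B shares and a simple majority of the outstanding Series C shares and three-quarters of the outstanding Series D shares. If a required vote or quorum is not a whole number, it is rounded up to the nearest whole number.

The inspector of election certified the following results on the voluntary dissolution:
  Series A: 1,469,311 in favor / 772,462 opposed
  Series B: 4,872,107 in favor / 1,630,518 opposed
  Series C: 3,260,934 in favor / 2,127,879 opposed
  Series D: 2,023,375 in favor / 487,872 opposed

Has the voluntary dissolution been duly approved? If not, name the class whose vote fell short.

Series A: 3/5 of 2447909 = 1468745.40, rounded up to 1468746; 1,468,746 required, 1,469,311 in favor — approved.
Series B: 2/3 of 7305978 = 4870652; 4,870,652 required, 4,872,107 in favor — approved.
Series C: a majority of 6522501 is 3261251; 3,261,251 required, 3,260,934 in favor — not approved.
Series D: 3/4 of 2696940 = 2022705; 2,022,705 required, 2,023,375 in favor — approved.

Not approved — the Series C shares did not give the required vote.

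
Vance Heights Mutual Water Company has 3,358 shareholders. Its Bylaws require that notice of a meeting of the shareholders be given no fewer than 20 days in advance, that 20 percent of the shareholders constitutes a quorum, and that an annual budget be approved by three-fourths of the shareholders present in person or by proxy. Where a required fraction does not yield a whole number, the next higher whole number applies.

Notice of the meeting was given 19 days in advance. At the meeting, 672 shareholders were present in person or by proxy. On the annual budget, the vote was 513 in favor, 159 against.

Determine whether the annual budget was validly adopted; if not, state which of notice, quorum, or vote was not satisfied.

Notice: 19 days given; 20 required. Not satisfied.
Quorum: 20% of 3,358 = 671.60, rounded up to 672; 672 present. Satisfied.
Vote: requires three-fourths of those present (672); 3/4 of 672 = 504, so 504 needed; 513 in favor. Satisfied.

Invalid — notice requirement not satisfied.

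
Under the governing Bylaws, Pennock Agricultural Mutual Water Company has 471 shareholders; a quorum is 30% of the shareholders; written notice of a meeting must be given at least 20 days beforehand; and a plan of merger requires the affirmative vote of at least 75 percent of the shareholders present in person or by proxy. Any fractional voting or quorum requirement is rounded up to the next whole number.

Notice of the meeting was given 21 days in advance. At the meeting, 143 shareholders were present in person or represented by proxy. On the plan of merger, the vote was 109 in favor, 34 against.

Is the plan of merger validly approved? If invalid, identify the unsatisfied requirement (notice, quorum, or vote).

Valid — all requirements satisfied.

Notice: 21 days given; 20 required. Satisfied.
Quorum: 30% of 471 = 141.30, rounded up to 142; 143 present. Satisfied.
Vote: requires three-fourths of those present (143); 3/4 of 143 = 107.25, rounded up to 108, so 108 needed; 109 in favor. Satisfied.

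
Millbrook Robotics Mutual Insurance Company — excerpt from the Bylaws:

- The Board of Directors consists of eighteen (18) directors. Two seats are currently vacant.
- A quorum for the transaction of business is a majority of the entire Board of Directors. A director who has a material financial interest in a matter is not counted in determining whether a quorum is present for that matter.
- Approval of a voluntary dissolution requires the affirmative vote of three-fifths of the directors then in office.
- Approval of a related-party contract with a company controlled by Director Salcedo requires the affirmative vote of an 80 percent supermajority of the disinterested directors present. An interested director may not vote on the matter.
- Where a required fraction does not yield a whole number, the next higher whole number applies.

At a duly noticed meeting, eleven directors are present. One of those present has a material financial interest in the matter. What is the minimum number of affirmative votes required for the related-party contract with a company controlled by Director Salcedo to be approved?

The related-party contract with a company controlled by Director Salcedo requires four-fifths of the disinterested directors present (11 − 1 = 10).
4/5 of 10 = 8.

8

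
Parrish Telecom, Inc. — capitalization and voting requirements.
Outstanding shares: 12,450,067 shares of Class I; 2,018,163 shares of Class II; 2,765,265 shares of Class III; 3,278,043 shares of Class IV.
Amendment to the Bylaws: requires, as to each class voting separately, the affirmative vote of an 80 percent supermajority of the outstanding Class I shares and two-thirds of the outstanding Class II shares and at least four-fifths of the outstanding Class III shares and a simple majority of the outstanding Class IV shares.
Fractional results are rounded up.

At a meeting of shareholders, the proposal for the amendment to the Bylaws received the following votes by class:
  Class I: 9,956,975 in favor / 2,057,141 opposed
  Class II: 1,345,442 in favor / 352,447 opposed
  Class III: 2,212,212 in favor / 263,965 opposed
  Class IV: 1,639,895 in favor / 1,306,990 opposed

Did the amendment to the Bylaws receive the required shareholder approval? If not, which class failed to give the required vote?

Not approved — the Class I shares did not give the required vote.

Class I: 4/5 of 12450067 = 9960053.60, rounded up to 9960054; 9,960,054 required, 9,956,975 in favor — not approved.
Class II: 2/3 of 2018163 = 1345442; 1,345,442 required, 1,345,442 in favor — approved.
Class III: 4/5 of 2765265 = 2212212; 2,212,212 required, 2,212,212 in favor — approved.
Class IV: a majority of 3278043 is 1639022; 1,639,022 required, 1,639,895 in favor — approved.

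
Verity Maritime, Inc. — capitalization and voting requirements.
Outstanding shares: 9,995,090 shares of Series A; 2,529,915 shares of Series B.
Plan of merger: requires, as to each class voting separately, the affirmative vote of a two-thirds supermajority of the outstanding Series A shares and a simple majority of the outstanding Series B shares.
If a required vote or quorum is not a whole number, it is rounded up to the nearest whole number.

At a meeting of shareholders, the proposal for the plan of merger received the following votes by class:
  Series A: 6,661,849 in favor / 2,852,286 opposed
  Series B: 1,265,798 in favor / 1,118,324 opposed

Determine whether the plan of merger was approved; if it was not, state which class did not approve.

Series A: 2/3 of 9995090 = 6663393.33, rounded up to 6663394; 6,663,394 required, 6,661,849 in favor — not approved.
Series B: a majority of 2529915 is 1264958; 1,264,958 required, 1,265,798 in favor — approved.

Not approved — the Series A shares did not give the required vote.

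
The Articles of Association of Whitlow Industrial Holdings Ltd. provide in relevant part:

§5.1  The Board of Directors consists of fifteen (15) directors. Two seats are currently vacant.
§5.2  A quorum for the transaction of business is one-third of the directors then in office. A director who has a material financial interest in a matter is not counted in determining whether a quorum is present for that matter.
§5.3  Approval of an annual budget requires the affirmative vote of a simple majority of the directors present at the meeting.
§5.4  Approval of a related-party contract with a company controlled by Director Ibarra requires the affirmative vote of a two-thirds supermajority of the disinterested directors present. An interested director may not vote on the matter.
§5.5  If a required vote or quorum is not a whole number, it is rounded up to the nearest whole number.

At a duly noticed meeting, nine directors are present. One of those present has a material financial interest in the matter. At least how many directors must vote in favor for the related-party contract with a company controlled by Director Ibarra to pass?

The related-party contract with a company controlled by Director Ibarra requires two-thirds of the disinterested directors present (9 − 1 = 8).
2/3 of 8 = 5.33, rounded up to 6.

6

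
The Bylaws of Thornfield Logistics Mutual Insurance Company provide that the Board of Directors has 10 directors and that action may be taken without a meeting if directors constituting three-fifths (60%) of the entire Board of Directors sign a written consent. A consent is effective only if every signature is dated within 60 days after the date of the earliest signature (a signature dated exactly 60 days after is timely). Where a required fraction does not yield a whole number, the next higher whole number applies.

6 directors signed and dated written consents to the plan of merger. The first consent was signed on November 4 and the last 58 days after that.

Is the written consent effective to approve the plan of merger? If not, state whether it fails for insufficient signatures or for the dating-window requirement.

Signatures required: three-fifths (60%) of 10 — 3/5 of 10 = 6, so 6 needed; 6 signed. Sufficient.
Dating window: the latest signature is 58 days after the earliest; the limit is 60 days. Within the window.

Effective — both the signature and dating-window requirements are satisfied.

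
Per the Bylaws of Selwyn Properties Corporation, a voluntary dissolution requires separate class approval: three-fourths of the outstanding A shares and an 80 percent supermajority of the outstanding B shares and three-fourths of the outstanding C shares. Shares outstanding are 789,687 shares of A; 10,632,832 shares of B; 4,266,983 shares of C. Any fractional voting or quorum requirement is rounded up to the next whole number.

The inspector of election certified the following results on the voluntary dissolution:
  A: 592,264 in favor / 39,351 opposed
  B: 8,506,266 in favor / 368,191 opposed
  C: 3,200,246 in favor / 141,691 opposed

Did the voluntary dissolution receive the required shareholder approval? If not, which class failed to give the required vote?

A: 3/4 of 789687 = 592265.25, rounded up to 592266; 592,266 required, 592,264 in favor — not approved.
B: 4/5 of 10632832 = 8506265.60, rounded up to 8506266; 8,506,266 required, 8,506,266 in favor — approved.
C: 3/4 of 4266983 = 3200237.25, rounded up to 3200238; 3,200,238 required, 3,200,246 in favor — approved.

Not approved — the A shares did not give the required vote.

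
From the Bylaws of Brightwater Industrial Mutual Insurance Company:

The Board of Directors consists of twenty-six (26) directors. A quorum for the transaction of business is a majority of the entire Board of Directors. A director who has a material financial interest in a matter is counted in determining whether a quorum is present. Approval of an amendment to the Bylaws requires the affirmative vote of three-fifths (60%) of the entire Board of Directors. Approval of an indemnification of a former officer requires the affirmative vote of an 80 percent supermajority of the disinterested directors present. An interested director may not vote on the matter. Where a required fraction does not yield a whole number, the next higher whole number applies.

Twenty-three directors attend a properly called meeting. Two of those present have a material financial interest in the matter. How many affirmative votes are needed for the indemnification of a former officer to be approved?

17

The indemnification of a former officer requires four-fifths of the disinterested directors present (23 − 2 = 21).
4/5 of 21 = 16.80, rounded up to 17.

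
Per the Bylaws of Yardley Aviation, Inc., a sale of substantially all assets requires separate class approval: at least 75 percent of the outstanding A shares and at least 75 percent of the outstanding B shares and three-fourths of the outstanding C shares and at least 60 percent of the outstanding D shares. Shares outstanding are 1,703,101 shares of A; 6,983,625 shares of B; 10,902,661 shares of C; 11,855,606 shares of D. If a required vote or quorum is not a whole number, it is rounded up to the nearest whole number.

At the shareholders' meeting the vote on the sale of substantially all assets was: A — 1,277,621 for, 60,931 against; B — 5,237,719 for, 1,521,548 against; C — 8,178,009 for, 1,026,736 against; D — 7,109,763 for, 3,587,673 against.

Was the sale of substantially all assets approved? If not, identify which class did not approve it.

A: 3/4 of 1703101 = 1277325.75, rounded up to 1277326; 1,277,326 required, 1,277,621 in favor — approved.
B: 3/4 of 6983625 = 5237718.75, rounded up to 5237719; 5,237,719 required, 5,237,719 in favor — approved.
C: 3/4 of 10902661 = 8176995.75, rounded up to 8176996; 8,176,996 required, 8,178,009 in favor — approved.
D: 3/5 of 11855606 = 7113363.60, rounded up to 7113364; 7,113,364 required, 7,109,763 in favor — not approved.

Not approved — the D shares did not give the required vote.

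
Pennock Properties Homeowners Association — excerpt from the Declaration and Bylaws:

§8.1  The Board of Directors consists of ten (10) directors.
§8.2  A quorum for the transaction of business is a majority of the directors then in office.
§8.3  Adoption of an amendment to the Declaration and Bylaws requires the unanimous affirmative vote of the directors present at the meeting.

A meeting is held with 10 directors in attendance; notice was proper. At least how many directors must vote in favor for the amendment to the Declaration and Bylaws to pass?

10

The amendment to the Declaration and Bylaws requires the unanimous vote of the directors present (10).
Unanimous means all 10.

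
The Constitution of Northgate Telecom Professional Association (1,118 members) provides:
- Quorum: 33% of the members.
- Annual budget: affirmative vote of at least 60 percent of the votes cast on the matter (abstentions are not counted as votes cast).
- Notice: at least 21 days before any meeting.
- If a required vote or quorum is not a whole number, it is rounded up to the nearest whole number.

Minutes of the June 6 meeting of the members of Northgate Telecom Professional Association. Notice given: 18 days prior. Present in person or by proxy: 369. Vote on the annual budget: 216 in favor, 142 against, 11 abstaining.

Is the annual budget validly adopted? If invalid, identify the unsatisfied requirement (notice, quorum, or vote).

Invalid — notice requirement not satisfied.

Notice: 18 days given; 21 required. Not satisfied.
Quorum: 33% of 1,118 = 368.94, rounded up to 369; 369 present. Satisfied.
Vote: requires three-fifths of the votes cast (369 − 11 abstaining = 358); 3/5 of 358 = 214.80, rounded up to 215, so 215 needed; 216 in favor. Satisfied.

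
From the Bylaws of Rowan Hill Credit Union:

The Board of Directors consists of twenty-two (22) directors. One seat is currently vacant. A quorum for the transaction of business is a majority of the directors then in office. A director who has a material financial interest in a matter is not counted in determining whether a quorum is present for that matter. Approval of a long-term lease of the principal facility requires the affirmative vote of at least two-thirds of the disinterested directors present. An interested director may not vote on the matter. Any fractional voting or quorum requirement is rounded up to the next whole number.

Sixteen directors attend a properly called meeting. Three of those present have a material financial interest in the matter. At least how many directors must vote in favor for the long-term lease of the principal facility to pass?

9

The long-term lease of the principal facility requires two-thirds of the disinterested directors present (16 − 3 = 13).
2/3 of 13 = 8.67, rounded up to 9.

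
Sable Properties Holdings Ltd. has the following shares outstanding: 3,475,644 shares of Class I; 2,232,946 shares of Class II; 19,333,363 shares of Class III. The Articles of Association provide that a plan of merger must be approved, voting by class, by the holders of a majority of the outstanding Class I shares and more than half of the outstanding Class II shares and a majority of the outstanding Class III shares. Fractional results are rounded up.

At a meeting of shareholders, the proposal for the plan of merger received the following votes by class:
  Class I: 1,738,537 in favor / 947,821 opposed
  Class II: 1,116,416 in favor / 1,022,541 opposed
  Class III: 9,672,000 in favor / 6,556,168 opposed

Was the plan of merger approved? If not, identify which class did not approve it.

Class I: a majority of 3475644 is 1737823; 1,737,823 required, 1,738,537 in favor — approved.
Class II: a majority of 2232946 is 1116474; 1,116,474 required, 1,116,416 in favor — not approved.
Class III: a majority of 19333363 is 9666682; 9,666,682 required, 9,672,000 in favor — approved.

Not approved — the Class II shares did not give the required vote.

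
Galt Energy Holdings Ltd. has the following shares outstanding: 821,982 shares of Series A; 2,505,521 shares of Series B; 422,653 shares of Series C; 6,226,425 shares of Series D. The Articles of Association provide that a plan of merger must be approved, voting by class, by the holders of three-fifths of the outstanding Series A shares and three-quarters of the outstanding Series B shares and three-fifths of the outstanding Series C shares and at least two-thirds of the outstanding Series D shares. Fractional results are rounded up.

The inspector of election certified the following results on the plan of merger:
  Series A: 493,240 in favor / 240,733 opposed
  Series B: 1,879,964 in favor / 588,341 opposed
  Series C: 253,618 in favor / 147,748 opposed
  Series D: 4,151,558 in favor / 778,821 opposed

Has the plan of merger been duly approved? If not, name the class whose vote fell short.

Approved — every class gave the required vote.

Series A: 3/5 of 821982 = 493189.20, rounded up to 493190; 493,190 required, 493,240 in favor — approved.
Series B: 3/4 of 2505521 = 1879140.75, rounded up to 1879141; 1,879,141 required, 1,879,964 in favor — approved.
Series C: 3/5 of 422653 = 253591.80, rounded up to 253592; 253,592 required, 253,618 in favor — approved.
Series D: 2/3 of 6226425 = 4150950; 4,150,950 required, 4,151,558 in favor — approved.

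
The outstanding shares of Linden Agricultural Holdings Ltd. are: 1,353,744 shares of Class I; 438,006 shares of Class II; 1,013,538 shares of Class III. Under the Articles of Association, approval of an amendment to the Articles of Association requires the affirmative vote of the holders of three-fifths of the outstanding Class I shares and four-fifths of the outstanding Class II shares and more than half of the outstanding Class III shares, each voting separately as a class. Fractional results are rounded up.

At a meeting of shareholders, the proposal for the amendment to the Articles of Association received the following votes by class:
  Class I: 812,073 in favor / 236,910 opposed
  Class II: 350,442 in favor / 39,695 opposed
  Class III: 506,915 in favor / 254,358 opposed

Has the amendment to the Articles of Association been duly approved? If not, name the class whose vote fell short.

Not approved — the Class I shares did not give the required vote.

Class I: 3/5 of 1353744 = 812246.40, rounded up to 812247; 812,247 required, 812,073 in favor — not approved.
Class II: 4/5 of 438006 = 350404.80, rounded up to 350405; 350,405 required, 350,442 in favor — approved.
Class III: a majority of 1013538 is 506770; 506,770 required, 506,915 in favor — approved.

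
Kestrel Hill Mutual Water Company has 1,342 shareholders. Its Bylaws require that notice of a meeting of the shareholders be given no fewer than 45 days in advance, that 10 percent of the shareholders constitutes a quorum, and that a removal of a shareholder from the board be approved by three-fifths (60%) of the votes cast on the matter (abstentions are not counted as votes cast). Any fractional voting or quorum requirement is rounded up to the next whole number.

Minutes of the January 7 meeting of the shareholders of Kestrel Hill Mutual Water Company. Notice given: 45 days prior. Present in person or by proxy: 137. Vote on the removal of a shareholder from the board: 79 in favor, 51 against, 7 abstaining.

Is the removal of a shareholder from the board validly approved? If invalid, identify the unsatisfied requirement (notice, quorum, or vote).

Notice: 45 days given; 45 required. Satisfied.
Quorum: 10% of 1,342 = 134.20, rounded up to 135; 137 present. Satisfied.
Vote: requires three-fifths of the votes cast (137 − 7 abstaining = 130); 3/5 of 130 = 78, so 78 needed; 79 in favor. Satisfied.

Valid — all requirements satisfied.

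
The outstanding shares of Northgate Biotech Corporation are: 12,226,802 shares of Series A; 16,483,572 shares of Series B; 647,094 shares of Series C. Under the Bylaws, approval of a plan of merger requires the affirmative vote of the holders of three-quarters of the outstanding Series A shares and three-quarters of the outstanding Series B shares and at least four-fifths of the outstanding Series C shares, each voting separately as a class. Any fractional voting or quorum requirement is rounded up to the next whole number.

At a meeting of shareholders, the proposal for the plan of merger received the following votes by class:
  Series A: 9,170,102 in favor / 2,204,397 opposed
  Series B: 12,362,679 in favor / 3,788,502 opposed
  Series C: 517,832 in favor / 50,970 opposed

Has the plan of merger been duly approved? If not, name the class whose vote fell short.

Approved — every class gave the required vote.

Series A: 3/4 of 12226802 = 9170101.50, rounded up to 9170102; 9,170,102 required, 9,170,102 in favor — approved.
Series B: 3/4 of 16483572 = 12362679; 12,362,679 required, 12,362,679 in favor — approved.
Series C: 4/5 of 647094 = 517675.20, rounded up to 517676; 517,676 required, 517,832 in favor — approved.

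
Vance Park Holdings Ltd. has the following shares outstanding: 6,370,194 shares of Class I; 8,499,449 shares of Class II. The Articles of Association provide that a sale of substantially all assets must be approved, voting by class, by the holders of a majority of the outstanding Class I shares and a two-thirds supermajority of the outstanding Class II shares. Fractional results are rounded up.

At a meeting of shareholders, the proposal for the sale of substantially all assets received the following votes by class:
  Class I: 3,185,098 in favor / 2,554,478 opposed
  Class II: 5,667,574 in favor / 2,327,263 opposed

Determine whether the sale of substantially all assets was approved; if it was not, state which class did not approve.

Approved — every class gave the required vote.

Class I: a majority of 6370194 is 3185098; 3,185,098 required, 3,185,098 in favor — approved.
Class II: 2/3 of 8499449 = 5666299.33, rounded up to 5666300; 5,666,300 required, 5,667,574 in favor — approved.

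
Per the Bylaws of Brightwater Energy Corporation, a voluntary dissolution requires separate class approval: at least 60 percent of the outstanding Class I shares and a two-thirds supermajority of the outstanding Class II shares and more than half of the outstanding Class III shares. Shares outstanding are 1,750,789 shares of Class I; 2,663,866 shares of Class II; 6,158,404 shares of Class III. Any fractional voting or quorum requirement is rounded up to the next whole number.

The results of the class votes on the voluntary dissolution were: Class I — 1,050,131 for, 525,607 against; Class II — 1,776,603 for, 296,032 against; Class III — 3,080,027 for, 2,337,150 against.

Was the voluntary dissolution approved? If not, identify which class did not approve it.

Not approved — the Class I shares did not give the required vote.

Class I: 3/5 of 1750789 = 1050473.40, rounded up to 1050474; 1,050,474 required, 1,050,131 in favor — not approved.
Class II: 2/3 of 2663866 = 1775910.67, rounded up to 1775911; 1,775,911 required, 1,776,603 in favor — approved.
Class III: a majority of 6158404 is 3079203; 3,079,203 required, 3,080,027 in favor — approved.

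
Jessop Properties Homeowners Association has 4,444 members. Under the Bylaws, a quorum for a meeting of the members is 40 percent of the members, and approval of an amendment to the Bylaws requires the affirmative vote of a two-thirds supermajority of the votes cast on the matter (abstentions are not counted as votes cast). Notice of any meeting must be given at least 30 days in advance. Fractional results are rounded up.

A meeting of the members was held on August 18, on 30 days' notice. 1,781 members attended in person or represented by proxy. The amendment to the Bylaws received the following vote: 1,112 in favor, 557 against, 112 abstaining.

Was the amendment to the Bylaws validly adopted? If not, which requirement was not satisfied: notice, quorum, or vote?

Invalid — vote requirement not satisfied.

Notice: 30 days given; 30 required. Satisfied.
Quorum: 40% of 4,444 = 1,777.60, rounded up to 1,778; 1,781 present. Satisfied.
Vote: requires two-thirds of the votes cast (1,781 − 112 abstaining = 1,669); 2/3 of 1669 = 1112.67, rounded up to 1113, so 1,113 needed; 1,112 in favor. Not satisfied.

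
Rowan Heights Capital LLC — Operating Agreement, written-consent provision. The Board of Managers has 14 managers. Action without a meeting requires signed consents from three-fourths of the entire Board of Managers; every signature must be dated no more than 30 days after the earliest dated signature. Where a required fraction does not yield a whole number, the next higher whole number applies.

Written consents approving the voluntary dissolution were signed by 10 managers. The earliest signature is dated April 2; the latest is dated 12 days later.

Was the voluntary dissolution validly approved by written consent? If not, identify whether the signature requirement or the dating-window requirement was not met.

Not effective — insufficient signatures.

Signatures required: three-fourths of 14 — 3/4 of 14 = 10.50, rounded up to 11, so 11 needed; 10 signed. Insufficient.
Dating window: the latest signature is 12 days after the earliest; the limit is 30 days. Within the window.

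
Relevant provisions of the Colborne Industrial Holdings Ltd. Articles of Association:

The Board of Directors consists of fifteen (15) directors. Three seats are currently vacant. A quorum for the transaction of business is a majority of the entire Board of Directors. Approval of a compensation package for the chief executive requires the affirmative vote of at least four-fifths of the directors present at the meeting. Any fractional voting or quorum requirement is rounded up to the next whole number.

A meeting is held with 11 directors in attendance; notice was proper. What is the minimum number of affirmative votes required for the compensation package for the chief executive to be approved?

9

The compensation package for the chief executive requires four-fifths of the directors present (11).
4/5 of 11 = 8.80, rounded up to 9.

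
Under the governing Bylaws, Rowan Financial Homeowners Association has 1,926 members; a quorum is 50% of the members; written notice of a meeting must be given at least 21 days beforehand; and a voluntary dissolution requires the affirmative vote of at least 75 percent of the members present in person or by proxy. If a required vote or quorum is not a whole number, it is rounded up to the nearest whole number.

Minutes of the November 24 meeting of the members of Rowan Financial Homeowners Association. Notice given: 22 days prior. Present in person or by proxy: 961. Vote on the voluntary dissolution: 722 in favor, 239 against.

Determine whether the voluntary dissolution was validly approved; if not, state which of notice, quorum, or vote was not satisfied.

Invalid — quorum requirement not satisfied.

Notice: 22 days given; 21 required. Satisfied.
Quorum: 50% of 1,926 = 963; 961 present. Not satisfied.
Vote: requires three-fourths of those present (961); 3/4 of 961 = 720.75, rounded up to 721, so 721 needed; 722 in favor. Satisfied.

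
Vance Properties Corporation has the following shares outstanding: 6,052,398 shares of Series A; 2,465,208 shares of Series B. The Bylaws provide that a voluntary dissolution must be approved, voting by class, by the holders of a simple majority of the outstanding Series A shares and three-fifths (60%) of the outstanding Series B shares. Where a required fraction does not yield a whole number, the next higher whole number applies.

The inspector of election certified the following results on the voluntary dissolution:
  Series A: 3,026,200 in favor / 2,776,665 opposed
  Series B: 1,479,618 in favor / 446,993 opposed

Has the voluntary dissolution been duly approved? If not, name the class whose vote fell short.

Approved — every class gave the required vote.

Series A: a majority of 6052398 is 3026200; 3,026,200 required, 3,026,200 in favor — approved.
Series B: 3/5 of 2465208 = 1479124.80, rounded up to 1479125; 1,479,125 required, 1,479,618 in favor — approved.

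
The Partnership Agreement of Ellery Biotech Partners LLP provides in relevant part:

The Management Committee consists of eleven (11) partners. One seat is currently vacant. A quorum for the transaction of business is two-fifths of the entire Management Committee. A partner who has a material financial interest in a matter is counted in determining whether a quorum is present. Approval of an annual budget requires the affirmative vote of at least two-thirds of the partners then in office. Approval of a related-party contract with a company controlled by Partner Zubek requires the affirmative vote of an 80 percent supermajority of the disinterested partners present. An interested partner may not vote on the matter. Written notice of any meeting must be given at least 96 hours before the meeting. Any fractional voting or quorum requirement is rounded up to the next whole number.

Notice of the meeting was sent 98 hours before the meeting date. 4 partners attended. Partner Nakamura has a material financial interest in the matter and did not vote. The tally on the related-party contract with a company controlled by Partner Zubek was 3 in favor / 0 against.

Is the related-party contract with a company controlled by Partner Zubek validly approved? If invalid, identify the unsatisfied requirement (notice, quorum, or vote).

Notice: 98 hours given; 96 required (98 ≥ 96). Satisfied.
Quorum: 4 present (interested partners count toward quorum); quorum is 5. Not satisfied.
Vote: the related-party contract with a company controlled by Partner Zubek requires four-fifths of the disinterested partners present (4 − 1 = 3). 4/5 of 3 = 2.40, rounded up to 3, so 3 affirmative votes are needed; 3 voted in favor. Satisfied. (Moot — without a quorum no business can be validly transacted.)

Invalid — quorum requirement not satisfied.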